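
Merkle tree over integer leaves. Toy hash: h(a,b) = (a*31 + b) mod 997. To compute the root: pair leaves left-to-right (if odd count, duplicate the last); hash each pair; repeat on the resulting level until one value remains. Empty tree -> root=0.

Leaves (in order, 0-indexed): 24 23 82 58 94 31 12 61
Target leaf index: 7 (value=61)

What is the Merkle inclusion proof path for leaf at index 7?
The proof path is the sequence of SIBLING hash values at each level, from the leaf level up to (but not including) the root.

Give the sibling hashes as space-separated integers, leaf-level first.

L0 (leaves): [24, 23, 82, 58, 94, 31, 12, 61], target index=7
L1: h(24,23)=(24*31+23)%997=767 [pair 0] h(82,58)=(82*31+58)%997=606 [pair 1] h(94,31)=(94*31+31)%997=951 [pair 2] h(12,61)=(12*31+61)%997=433 [pair 3] -> [767, 606, 951, 433]
  Sibling for proof at L0: 12
L2: h(767,606)=(767*31+606)%997=455 [pair 0] h(951,433)=(951*31+433)%997=4 [pair 1] -> [455, 4]
  Sibling for proof at L1: 951
L3: h(455,4)=(455*31+4)%997=151 [pair 0] -> [151]
  Sibling for proof at L2: 455
Root: 151
Proof path (sibling hashes from leaf to root): [12, 951, 455]

Answer: 12 951 455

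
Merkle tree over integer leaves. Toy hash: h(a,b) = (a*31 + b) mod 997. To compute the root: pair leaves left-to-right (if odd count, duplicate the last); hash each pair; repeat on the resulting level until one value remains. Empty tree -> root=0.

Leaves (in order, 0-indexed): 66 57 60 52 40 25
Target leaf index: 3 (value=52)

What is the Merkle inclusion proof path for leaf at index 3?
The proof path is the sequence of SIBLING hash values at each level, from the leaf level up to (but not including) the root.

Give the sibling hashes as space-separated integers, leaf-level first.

L0 (leaves): [66, 57, 60, 52, 40, 25], target index=3
L1: h(66,57)=(66*31+57)%997=109 [pair 0] h(60,52)=(60*31+52)%997=915 [pair 1] h(40,25)=(40*31+25)%997=268 [pair 2] -> [109, 915, 268]
  Sibling for proof at L0: 60
L2: h(109,915)=(109*31+915)%997=306 [pair 0] h(268,268)=(268*31+268)%997=600 [pair 1] -> [306, 600]
  Sibling for proof at L1: 109
L3: h(306,600)=(306*31+600)%997=116 [pair 0] -> [116]
  Sibling for proof at L2: 600
Root: 116
Proof path (sibling hashes from leaf to root): [60, 109, 600]

Answer: 60 109 600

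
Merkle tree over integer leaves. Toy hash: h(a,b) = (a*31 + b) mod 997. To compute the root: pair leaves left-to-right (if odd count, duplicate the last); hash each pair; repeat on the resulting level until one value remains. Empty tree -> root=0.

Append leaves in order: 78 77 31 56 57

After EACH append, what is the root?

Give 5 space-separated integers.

After append 78 (leaves=[78]):
  L0: [78]
  root=78
After append 77 (leaves=[78, 77]):
  L0: [78, 77]
  L1: h(78,77)=(78*31+77)%997=501 -> [501]
  root=501
After append 31 (leaves=[78, 77, 31]):
  L0: [78, 77, 31]
  L1: h(78,77)=(78*31+77)%997=501 h(31,31)=(31*31+31)%997=992 -> [501, 992]
  L2: h(501,992)=(501*31+992)%997=571 -> [571]
  root=571
After append 56 (leaves=[78, 77, 31, 56]):
  L0: [78, 77, 31, 56]
  L1: h(78,77)=(78*31+77)%997=501 h(31,56)=(31*31+56)%997=20 -> [501, 20]
  L2: h(501,20)=(501*31+20)%997=596 -> [596]
  root=596
After append 57 (leaves=[78, 77, 31, 56, 57]):
  L0: [78, 77, 31, 56, 57]
  L1: h(78,77)=(78*31+77)%997=501 h(31,56)=(31*31+56)%997=20 h(57,57)=(57*31+57)%997=827 -> [501, 20, 827]
  L2: h(501,20)=(501*31+20)%997=596 h(827,827)=(827*31+827)%997=542 -> [596, 542]
  L3: h(596,542)=(596*31+542)%997=75 -> [75]
  root=75

Answer: 78 501 571 596 75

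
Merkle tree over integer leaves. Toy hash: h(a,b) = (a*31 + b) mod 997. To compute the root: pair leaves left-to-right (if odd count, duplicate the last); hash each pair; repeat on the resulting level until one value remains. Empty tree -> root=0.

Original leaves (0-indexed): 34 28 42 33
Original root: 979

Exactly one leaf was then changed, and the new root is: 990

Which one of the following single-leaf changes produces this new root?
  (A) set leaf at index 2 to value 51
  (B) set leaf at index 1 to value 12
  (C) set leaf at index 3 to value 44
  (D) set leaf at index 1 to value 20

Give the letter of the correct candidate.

Answer: C

Derivation:
Original leaves: [34, 28, 42, 33]
Target new root: 990
Try each candidate change and compute the resulting root:
Candidate A: set leaf[2] = 51 -> leaves = [34, 28, 51, 33]
  L0: [34, 28, 51, 33]
  L1: h(34,28)=(34*31+28)%997=85 h(51,33)=(51*31+33)%997=617 -> [85, 617]
  L2: h(85,617)=(85*31+617)%997=261 -> [261]
  root = 261 != target 990
Candidate B: set leaf[1] = 12 -> leaves = [34, 12, 42, 33]
  L0: [34, 12, 42, 33]
  L1: h(34,12)=(34*31+12)%997=69 h(42,33)=(42*31+33)%997=338 -> [69, 338]
  L2: h(69,338)=(69*31+338)%997=483 -> [483]
  root = 483 != target 990
Candidate C: set leaf[3] = 44 -> leaves = [34, 28, 42, 44]
  L0: [34, 28, 42, 44]
  L1: h(34,28)=(34*31+28)%997=85 h(42,44)=(42*31+44)%997=349 -> [85, 349]
  L2: h(85,349)=(85*31+349)%997=990 -> [990]
  root = 990 == target 990  ** MATCH **
Candidate D: set leaf[1] = 20 -> leaves = [34, 20, 42, 33]
  L0: [34, 20, 42, 33]
  L1: h(34,20)=(34*31+20)%997=77 h(42,33)=(42*31+33)%997=338 -> [77, 338]
  L2: h(77,338)=(77*31+338)%997=731 -> [731]
  root = 731 != target 990
Candidate C produces the target root.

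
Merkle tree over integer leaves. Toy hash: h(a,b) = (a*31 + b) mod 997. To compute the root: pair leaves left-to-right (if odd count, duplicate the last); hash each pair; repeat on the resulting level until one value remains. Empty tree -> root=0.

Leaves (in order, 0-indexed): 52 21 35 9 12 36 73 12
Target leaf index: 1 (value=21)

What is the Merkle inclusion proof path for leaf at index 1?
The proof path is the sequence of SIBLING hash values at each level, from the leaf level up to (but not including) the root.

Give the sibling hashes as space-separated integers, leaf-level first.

L0 (leaves): [52, 21, 35, 9, 12, 36, 73, 12], target index=1
L1: h(52,21)=(52*31+21)%997=636 [pair 0] h(35,9)=(35*31+9)%997=97 [pair 1] h(12,36)=(12*31+36)%997=408 [pair 2] h(73,12)=(73*31+12)%997=281 [pair 3] -> [636, 97, 408, 281]
  Sibling for proof at L0: 52
L2: h(636,97)=(636*31+97)%997=870 [pair 0] h(408,281)=(408*31+281)%997=965 [pair 1] -> [870, 965]
  Sibling for proof at L1: 97
L3: h(870,965)=(870*31+965)%997=19 [pair 0] -> [19]
  Sibling for proof at L2: 965
Root: 19
Proof path (sibling hashes from leaf to root): [52, 97, 965]

Answer: 52 97 965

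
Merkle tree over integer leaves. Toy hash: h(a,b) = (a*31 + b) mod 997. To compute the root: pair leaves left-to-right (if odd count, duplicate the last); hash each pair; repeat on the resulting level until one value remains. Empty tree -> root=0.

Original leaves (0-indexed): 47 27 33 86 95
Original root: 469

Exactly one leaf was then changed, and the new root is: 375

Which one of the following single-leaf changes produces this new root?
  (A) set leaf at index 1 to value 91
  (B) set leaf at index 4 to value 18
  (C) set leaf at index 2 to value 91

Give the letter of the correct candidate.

Answer: C

Derivation:
Original leaves: [47, 27, 33, 86, 95]
Target new root: 375
Try each candidate change and compute the resulting root:
Candidate A: set leaf[1] = 91 -> leaves = [47, 91, 33, 86, 95]
  L0: [47, 91, 33, 86, 95]
  L1: h(47,91)=(47*31+91)%997=551 h(33,86)=(33*31+86)%997=112 h(95,95)=(95*31+95)%997=49 -> [551, 112, 49]
  L2: h(551,112)=(551*31+112)%997=244 h(49,49)=(49*31+49)%997=571 -> [244, 571]
  L3: h(244,571)=(244*31+571)%997=159 -> [159]
  root = 159 != target 375
Candidate B: set leaf[4] = 18 -> leaves = [47, 27, 33, 86, 18]
  L0: [47, 27, 33, 86, 18]
  L1: h(47,27)=(47*31+27)%997=487 h(33,86)=(33*31+86)%997=112 h(18,18)=(18*31+18)%997=576 -> [487, 112, 576]
  L2: h(487,112)=(487*31+112)%997=254 h(576,576)=(576*31+576)%997=486 -> [254, 486]
  L3: h(254,486)=(254*31+486)%997=384 -> [384]
  root = 384 != target 375
Candidate C: set leaf[2] = 91 -> leaves = [47, 27, 91, 86, 95]
  L0: [47, 27, 91, 86, 95]
  L1: h(47,27)=(47*31+27)%997=487 h(91,86)=(91*31+86)%997=913 h(95,95)=(95*31+95)%997=49 -> [487, 913, 49]
  L2: h(487,913)=(487*31+913)%997=58 h(49,49)=(49*31+49)%997=571 -> [58, 571]
  L3: h(58,571)=(58*31+571)%997=375 -> [375]
  root = 375 == target 375  ** MATCH **
Candidate C produces the target root.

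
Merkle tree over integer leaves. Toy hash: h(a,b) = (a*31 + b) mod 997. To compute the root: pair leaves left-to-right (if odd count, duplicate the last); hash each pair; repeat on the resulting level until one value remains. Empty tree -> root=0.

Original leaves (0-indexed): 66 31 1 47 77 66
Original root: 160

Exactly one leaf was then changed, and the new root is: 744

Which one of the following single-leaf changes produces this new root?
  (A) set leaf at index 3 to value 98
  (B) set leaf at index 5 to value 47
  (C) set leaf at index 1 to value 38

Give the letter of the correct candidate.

Answer: A

Derivation:
Original leaves: [66, 31, 1, 47, 77, 66]
Target new root: 744
Try each candidate change and compute the resulting root:
Candidate A: set leaf[3] = 98 -> leaves = [66, 31, 1, 98, 77, 66]
  L0: [66, 31, 1, 98, 77, 66]
  L1: h(66,31)=(66*31+31)%997=83 h(1,98)=(1*31+98)%997=129 h(77,66)=(77*31+66)%997=459 -> [83, 129, 459]
  L2: h(83,129)=(83*31+129)%997=708 h(459,459)=(459*31+459)%997=730 -> [708, 730]
  L3: h(708,730)=(708*31+730)%997=744 -> [744]
  root = 744 == target 744  ** MATCH **
Candidate B: set leaf[5] = 47 -> leaves = [66, 31, 1, 47, 77, 47]
  L0: [66, 31, 1, 47, 77, 47]
  L1: h(66,31)=(66*31+31)%997=83 h(1,47)=(1*31+47)%997=78 h(77,47)=(77*31+47)%997=440 -> [83, 78, 440]
  L2: h(83,78)=(83*31+78)%997=657 h(440,440)=(440*31+440)%997=122 -> [657, 122]
  L3: h(657,122)=(657*31+122)%997=549 -> [549]
  root = 549 != target 744
Candidate C: set leaf[1] = 38 -> leaves = [66, 38, 1, 47, 77, 66]
  L0: [66, 38, 1, 47, 77, 66]
  L1: h(66,38)=(66*31+38)%997=90 h(1,47)=(1*31+47)%997=78 h(77,66)=(77*31+66)%997=459 -> [90, 78, 459]
  L2: h(90,78)=(90*31+78)%997=874 h(459,459)=(459*31+459)%997=730 -> [874, 730]
  L3: h(874,730)=(874*31+730)%997=905 -> [905]
  root = 905 != target 744
Candidate A produces the target root.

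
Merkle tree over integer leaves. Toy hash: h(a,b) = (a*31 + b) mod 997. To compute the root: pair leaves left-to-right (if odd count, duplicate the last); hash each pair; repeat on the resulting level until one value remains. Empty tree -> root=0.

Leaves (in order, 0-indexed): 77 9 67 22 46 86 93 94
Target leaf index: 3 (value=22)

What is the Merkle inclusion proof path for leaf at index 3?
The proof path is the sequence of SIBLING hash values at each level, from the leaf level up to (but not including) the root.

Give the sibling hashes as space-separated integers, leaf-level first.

Answer: 67 402 996

Derivation:
L0 (leaves): [77, 9, 67, 22, 46, 86, 93, 94], target index=3
L1: h(77,9)=(77*31+9)%997=402 [pair 0] h(67,22)=(67*31+22)%997=105 [pair 1] h(46,86)=(46*31+86)%997=515 [pair 2] h(93,94)=(93*31+94)%997=983 [pair 3] -> [402, 105, 515, 983]
  Sibling for proof at L0: 67
L2: h(402,105)=(402*31+105)%997=603 [pair 0] h(515,983)=(515*31+983)%997=996 [pair 1] -> [603, 996]
  Sibling for proof at L1: 402
L3: h(603,996)=(603*31+996)%997=746 [pair 0] -> [746]
  Sibling for proof at L2: 996
Root: 746
Proof path (sibling hashes from leaf to root): [67, 402, 996]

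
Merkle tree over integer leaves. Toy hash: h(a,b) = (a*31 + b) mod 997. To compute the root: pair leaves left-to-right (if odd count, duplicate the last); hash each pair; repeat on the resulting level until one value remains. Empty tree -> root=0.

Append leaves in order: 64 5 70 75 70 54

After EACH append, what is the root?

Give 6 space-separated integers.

Answer: 64 992 91 96 878 366

Derivation:
After append 64 (leaves=[64]):
  L0: [64]
  root=64
After append 5 (leaves=[64, 5]):
  L0: [64, 5]
  L1: h(64,5)=(64*31+5)%997=992 -> [992]
  root=992
After append 70 (leaves=[64, 5, 70]):
  L0: [64, 5, 70]
  L1: h(64,5)=(64*31+5)%997=992 h(70,70)=(70*31+70)%997=246 -> [992, 246]
  L2: h(992,246)=(992*31+246)%997=91 -> [91]
  root=91
After append 75 (leaves=[64, 5, 70, 75]):
  L0: [64, 5, 70, 75]
  L1: h(64,5)=(64*31+5)%997=992 h(70,75)=(70*31+75)%997=251 -> [992, 251]
  L2: h(992,251)=(992*31+251)%997=96 -> [96]
  root=96
After append 70 (leaves=[64, 5, 70, 75, 70]):
  L0: [64, 5, 70, 75, 70]
  L1: h(64,5)=(64*31+5)%997=992 h(70,75)=(70*31+75)%997=251 h(70,70)=(70*31+70)%997=246 -> [992, 251, 246]
  L2: h(992,251)=(992*31+251)%997=96 h(246,246)=(246*31+246)%997=893 -> [96, 893]
  L3: h(96,893)=(96*31+893)%997=878 -> [878]
  root=878
After append 54 (leaves=[64, 5, 70, 75, 70, 54]):
  L0: [64, 5, 70, 75, 70, 54]
  L1: h(64,5)=(64*31+5)%997=992 h(70,75)=(70*31+75)%997=251 h(70,54)=(70*31+54)%997=230 -> [992, 251, 230]
  L2: h(992,251)=(992*31+251)%997=96 h(230,230)=(230*31+230)%997=381 -> [96, 381]
  L3: h(96,381)=(96*31+381)%997=366 -> [366]
  root=366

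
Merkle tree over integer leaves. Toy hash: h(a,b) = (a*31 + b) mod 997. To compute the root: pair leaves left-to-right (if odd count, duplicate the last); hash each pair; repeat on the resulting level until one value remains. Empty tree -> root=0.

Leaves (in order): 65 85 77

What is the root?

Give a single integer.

L0: [65, 85, 77]
L1: h(65,85)=(65*31+85)%997=106 h(77,77)=(77*31+77)%997=470 -> [106, 470]
L2: h(106,470)=(106*31+470)%997=765 -> [765]

Answer: 765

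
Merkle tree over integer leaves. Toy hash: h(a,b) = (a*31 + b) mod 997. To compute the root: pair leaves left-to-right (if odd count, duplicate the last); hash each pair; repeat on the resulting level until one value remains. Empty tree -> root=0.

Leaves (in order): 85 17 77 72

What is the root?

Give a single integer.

Answer: 923

Derivation:
L0: [85, 17, 77, 72]
L1: h(85,17)=(85*31+17)%997=658 h(77,72)=(77*31+72)%997=465 -> [658, 465]
L2: h(658,465)=(658*31+465)%997=923 -> [923]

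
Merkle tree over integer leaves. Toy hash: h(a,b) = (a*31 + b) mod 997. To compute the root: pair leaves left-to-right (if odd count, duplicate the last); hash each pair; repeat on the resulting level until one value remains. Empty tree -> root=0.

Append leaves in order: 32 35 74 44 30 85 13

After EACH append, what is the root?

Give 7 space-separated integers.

After append 32 (leaves=[32]):
  L0: [32]
  root=32
After append 35 (leaves=[32, 35]):
  L0: [32, 35]
  L1: h(32,35)=(32*31+35)%997=30 -> [30]
  root=30
After append 74 (leaves=[32, 35, 74]):
  L0: [32, 35, 74]
  L1: h(32,35)=(32*31+35)%997=30 h(74,74)=(74*31+74)%997=374 -> [30, 374]
  L2: h(30,374)=(30*31+374)%997=307 -> [307]
  root=307
After append 44 (leaves=[32, 35, 74, 44]):
  L0: [32, 35, 74, 44]
  L1: h(32,35)=(32*31+35)%997=30 h(74,44)=(74*31+44)%997=344 -> [30, 344]
  L2: h(30,344)=(30*31+344)%997=277 -> [277]
  root=277
After append 30 (leaves=[32, 35, 74, 44, 30]):
  L0: [32, 35, 74, 44, 30]
  L1: h(32,35)=(32*31+35)%997=30 h(74,44)=(74*31+44)%997=344 h(30,30)=(30*31+30)%997=960 -> [30, 344, 960]
  L2: h(30,344)=(30*31+344)%997=277 h(960,960)=(960*31+960)%997=810 -> [277, 810]
  L3: h(277,810)=(277*31+810)%997=424 -> [424]
  root=424
After append 85 (leaves=[32, 35, 74, 44, 30, 85]):
  L0: [32, 35, 74, 44, 30, 85]
  L1: h(32,35)=(32*31+35)%997=30 h(74,44)=(74*31+44)%997=344 h(30,85)=(30*31+85)%997=18 -> [30, 344, 18]
  L2: h(30,344)=(30*31+344)%997=277 h(18,18)=(18*31+18)%997=576 -> [277, 576]
  L3: h(277,576)=(277*31+576)%997=190 -> [190]
  root=190
After append 13 (leaves=[32, 35, 74, 44, 30, 85, 13]):
  L0: [32, 35, 74, 44, 30, 85, 13]
  L1: h(32,35)=(32*31+35)%997=30 h(74,44)=(74*31+44)%997=344 h(30,85)=(30*31+85)%997=18 h(13,13)=(13*31+13)%997=416 -> [30, 344, 18, 416]
  L2: h(30,344)=(30*31+344)%997=277 h(18,416)=(18*31+416)%997=974 -> [277, 974]
  L3: h(277,974)=(277*31+974)%997=588 -> [588]
  root=588

Answer: 32 30 307 277 424 190 588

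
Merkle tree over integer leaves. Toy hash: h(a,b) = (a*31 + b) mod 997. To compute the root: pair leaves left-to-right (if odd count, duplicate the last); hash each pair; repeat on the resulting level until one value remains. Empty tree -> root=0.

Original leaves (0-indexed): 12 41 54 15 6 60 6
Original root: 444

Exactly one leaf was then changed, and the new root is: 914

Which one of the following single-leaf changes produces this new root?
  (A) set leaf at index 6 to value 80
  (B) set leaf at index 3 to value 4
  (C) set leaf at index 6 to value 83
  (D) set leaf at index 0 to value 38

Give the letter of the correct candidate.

Answer: C

Derivation:
Original leaves: [12, 41, 54, 15, 6, 60, 6]
Target new root: 914
Try each candidate change and compute the resulting root:
Candidate A: set leaf[6] = 80 -> leaves = [12, 41, 54, 15, 6, 60, 80]
  L0: [12, 41, 54, 15, 6, 60, 80]
  L1: h(12,41)=(12*31+41)%997=413 h(54,15)=(54*31+15)%997=692 h(6,60)=(6*31+60)%997=246 h(80,80)=(80*31+80)%997=566 -> [413, 692, 246, 566]
  L2: h(413,692)=(413*31+692)%997=534 h(246,566)=(246*31+566)%997=216 -> [534, 216]
  L3: h(534,216)=(534*31+216)%997=818 -> [818]
  root = 818 != target 914
Candidate B: set leaf[3] = 4 -> leaves = [12, 41, 54, 4, 6, 60, 6]
  L0: [12, 41, 54, 4, 6, 60, 6]
  L1: h(12,41)=(12*31+41)%997=413 h(54,4)=(54*31+4)%997=681 h(6,60)=(6*31+60)%997=246 h(6,6)=(6*31+6)%997=192 -> [413, 681, 246, 192]
  L2: h(413,681)=(413*31+681)%997=523 h(246,192)=(246*31+192)%997=839 -> [523, 839]
  L3: h(523,839)=(523*31+839)%997=103 -> [103]
  root = 103 != target 914
Candidate C: set leaf[6] = 83 -> leaves = [12, 41, 54, 15, 6, 60, 83]
  L0: [12, 41, 54, 15, 6, 60, 83]
  L1: h(12,41)=(12*31+41)%997=413 h(54,15)=(54*31+15)%997=692 h(6,60)=(6*31+60)%997=246 h(83,83)=(83*31+83)%997=662 -> [413, 692, 246, 662]
  L2: h(413,692)=(413*31+692)%997=534 h(246,662)=(246*31+662)%997=312 -> [534, 312]
  L3: h(534,312)=(534*31+312)%997=914 -> [914]
  root = 914 == target 914  ** MATCH **
Candidate D: set leaf[0] = 38 -> leaves = [38, 41, 54, 15, 6, 60, 6]
  L0: [38, 41, 54, 15, 6, 60, 6]
  L1: h(38,41)=(38*31+41)%997=222 h(54,15)=(54*31+15)%997=692 h(6,60)=(6*31+60)%997=246 h(6,6)=(6*31+6)%997=192 -> [222, 692, 246, 192]
  L2: h(222,692)=(222*31+692)%997=595 h(246,192)=(246*31+192)%997=839 -> [595, 839]
  L3: h(595,839)=(595*31+839)%997=341 -> [341]
  root = 341 != target 914
Candidate C produces the target root.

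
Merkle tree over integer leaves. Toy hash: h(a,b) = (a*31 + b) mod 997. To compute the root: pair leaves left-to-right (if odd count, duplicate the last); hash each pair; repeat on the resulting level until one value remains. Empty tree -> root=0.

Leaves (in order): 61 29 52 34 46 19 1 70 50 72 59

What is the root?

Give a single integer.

Answer: 823

Derivation:
L0: [61, 29, 52, 34, 46, 19, 1, 70, 50, 72, 59]
L1: h(61,29)=(61*31+29)%997=923 h(52,34)=(52*31+34)%997=649 h(46,19)=(46*31+19)%997=448 h(1,70)=(1*31+70)%997=101 h(50,72)=(50*31+72)%997=625 h(59,59)=(59*31+59)%997=891 -> [923, 649, 448, 101, 625, 891]
L2: h(923,649)=(923*31+649)%997=349 h(448,101)=(448*31+101)%997=31 h(625,891)=(625*31+891)%997=326 -> [349, 31, 326]
L3: h(349,31)=(349*31+31)%997=880 h(326,326)=(326*31+326)%997=462 -> [880, 462]
L4: h(880,462)=(880*31+462)%997=823 -> [823]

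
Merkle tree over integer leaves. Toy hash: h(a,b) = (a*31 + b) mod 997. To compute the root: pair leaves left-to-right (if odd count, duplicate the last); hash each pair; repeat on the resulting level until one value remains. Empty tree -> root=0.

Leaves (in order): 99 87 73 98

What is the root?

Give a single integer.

Answer: 497

Derivation:
L0: [99, 87, 73, 98]
L1: h(99,87)=(99*31+87)%997=165 h(73,98)=(73*31+98)%997=367 -> [165, 367]
L2: h(165,367)=(165*31+367)%997=497 -> [497]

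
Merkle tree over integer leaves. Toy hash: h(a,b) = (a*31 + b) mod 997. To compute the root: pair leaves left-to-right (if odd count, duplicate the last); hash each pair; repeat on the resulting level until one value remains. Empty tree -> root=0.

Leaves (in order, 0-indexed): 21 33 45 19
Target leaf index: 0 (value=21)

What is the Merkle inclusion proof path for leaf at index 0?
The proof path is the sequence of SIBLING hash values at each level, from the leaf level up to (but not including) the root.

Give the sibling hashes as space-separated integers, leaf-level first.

L0 (leaves): [21, 33, 45, 19], target index=0
L1: h(21,33)=(21*31+33)%997=684 [pair 0] h(45,19)=(45*31+19)%997=417 [pair 1] -> [684, 417]
  Sibling for proof at L0: 33
L2: h(684,417)=(684*31+417)%997=684 [pair 0] -> [684]
  Sibling for proof at L1: 417
Root: 684
Proof path (sibling hashes from leaf to root): [33, 417]

Answer: 33 417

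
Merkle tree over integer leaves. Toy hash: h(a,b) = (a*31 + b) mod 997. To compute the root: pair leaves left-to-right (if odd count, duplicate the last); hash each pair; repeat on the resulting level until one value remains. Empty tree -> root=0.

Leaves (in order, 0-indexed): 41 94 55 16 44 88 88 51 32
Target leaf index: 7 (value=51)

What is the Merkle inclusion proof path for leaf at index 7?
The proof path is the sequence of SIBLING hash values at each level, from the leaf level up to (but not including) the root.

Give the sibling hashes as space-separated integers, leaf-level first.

L0 (leaves): [41, 94, 55, 16, 44, 88, 88, 51, 32], target index=7
L1: h(41,94)=(41*31+94)%997=368 [pair 0] h(55,16)=(55*31+16)%997=724 [pair 1] h(44,88)=(44*31+88)%997=455 [pair 2] h(88,51)=(88*31+51)%997=785 [pair 3] h(32,32)=(32*31+32)%997=27 [pair 4] -> [368, 724, 455, 785, 27]
  Sibling for proof at L0: 88
L2: h(368,724)=(368*31+724)%997=168 [pair 0] h(455,785)=(455*31+785)%997=932 [pair 1] h(27,27)=(27*31+27)%997=864 [pair 2] -> [168, 932, 864]
  Sibling for proof at L1: 455
L3: h(168,932)=(168*31+932)%997=158 [pair 0] h(864,864)=(864*31+864)%997=729 [pair 1] -> [158, 729]
  Sibling for proof at L2: 168
L4: h(158,729)=(158*31+729)%997=642 [pair 0] -> [642]
  Sibling for proof at L3: 729
Root: 642
Proof path (sibling hashes from leaf to root): [88, 455, 168, 729]

Answer: 88 455 168 729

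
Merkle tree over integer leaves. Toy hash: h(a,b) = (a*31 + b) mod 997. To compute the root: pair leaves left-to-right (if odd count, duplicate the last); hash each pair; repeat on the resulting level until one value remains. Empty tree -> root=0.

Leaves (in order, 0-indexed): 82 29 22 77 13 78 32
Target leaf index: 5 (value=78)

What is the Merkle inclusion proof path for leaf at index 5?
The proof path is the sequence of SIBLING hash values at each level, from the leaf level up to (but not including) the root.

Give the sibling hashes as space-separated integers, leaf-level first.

L0 (leaves): [82, 29, 22, 77, 13, 78, 32], target index=5
L1: h(82,29)=(82*31+29)%997=577 [pair 0] h(22,77)=(22*31+77)%997=759 [pair 1] h(13,78)=(13*31+78)%997=481 [pair 2] h(32,32)=(32*31+32)%997=27 [pair 3] -> [577, 759, 481, 27]
  Sibling for proof at L0: 13
L2: h(577,759)=(577*31+759)%997=700 [pair 0] h(481,27)=(481*31+27)%997=980 [pair 1] -> [700, 980]
  Sibling for proof at L1: 27
L3: h(700,980)=(700*31+980)%997=746 [pair 0] -> [746]
  Sibling for proof at L2: 700
Root: 746
Proof path (sibling hashes from leaf to root): [13, 27, 700]

Answer: 13 27 700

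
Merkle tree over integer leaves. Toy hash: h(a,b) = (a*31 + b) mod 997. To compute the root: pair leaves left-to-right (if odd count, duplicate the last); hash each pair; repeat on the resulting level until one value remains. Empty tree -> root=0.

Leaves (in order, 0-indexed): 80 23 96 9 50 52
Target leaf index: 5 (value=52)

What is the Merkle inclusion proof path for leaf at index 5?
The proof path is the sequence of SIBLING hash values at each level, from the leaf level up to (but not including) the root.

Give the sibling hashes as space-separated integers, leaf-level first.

Answer: 50 605 818

Derivation:
L0 (leaves): [80, 23, 96, 9, 50, 52], target index=5
L1: h(80,23)=(80*31+23)%997=509 [pair 0] h(96,9)=(96*31+9)%997=991 [pair 1] h(50,52)=(50*31+52)%997=605 [pair 2] -> [509, 991, 605]
  Sibling for proof at L0: 50
L2: h(509,991)=(509*31+991)%997=818 [pair 0] h(605,605)=(605*31+605)%997=417 [pair 1] -> [818, 417]
  Sibling for proof at L1: 605
L3: h(818,417)=(818*31+417)%997=850 [pair 0] -> [850]
  Sibling for proof at L2: 818
Root: 850
Proof path (sibling hashes from leaf to root): [50, 605, 818]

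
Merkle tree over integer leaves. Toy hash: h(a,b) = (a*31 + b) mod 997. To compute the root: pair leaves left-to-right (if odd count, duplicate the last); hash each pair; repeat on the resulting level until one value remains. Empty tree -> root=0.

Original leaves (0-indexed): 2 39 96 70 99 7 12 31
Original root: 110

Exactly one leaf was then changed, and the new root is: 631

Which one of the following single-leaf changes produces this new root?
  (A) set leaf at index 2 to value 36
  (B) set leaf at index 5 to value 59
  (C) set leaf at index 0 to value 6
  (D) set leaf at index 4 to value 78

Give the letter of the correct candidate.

Original leaves: [2, 39, 96, 70, 99, 7, 12, 31]
Target new root: 631
Try each candidate change and compute the resulting root:
Candidate A: set leaf[2] = 36 -> leaves = [2, 39, 36, 70, 99, 7, 12, 31]
  L0: [2, 39, 36, 70, 99, 7, 12, 31]
  L1: h(2,39)=(2*31+39)%997=101 h(36,70)=(36*31+70)%997=189 h(99,7)=(99*31+7)%997=85 h(12,31)=(12*31+31)%997=403 -> [101, 189, 85, 403]
  L2: h(101,189)=(101*31+189)%997=329 h(85,403)=(85*31+403)%997=47 -> [329, 47]
  L3: h(329,47)=(329*31+47)%997=276 -> [276]
  root = 276 != target 631
Candidate B: set leaf[5] = 59 -> leaves = [2, 39, 96, 70, 99, 59, 12, 31]
  L0: [2, 39, 96, 70, 99, 59, 12, 31]
  L1: h(2,39)=(2*31+39)%997=101 h(96,70)=(96*31+70)%997=55 h(99,59)=(99*31+59)%997=137 h(12,31)=(12*31+31)%997=403 -> [101, 55, 137, 403]
  L2: h(101,55)=(101*31+55)%997=195 h(137,403)=(137*31+403)%997=662 -> [195, 662]
  L3: h(195,662)=(195*31+662)%997=725 -> [725]
  root = 725 != target 631
Candidate C: set leaf[0] = 6 -> leaves = [6, 39, 96, 70, 99, 7, 12, 31]
  L0: [6, 39, 96, 70, 99, 7, 12, 31]
  L1: h(6,39)=(6*31+39)%997=225 h(96,70)=(96*31+70)%997=55 h(99,7)=(99*31+7)%997=85 h(12,31)=(12*31+31)%997=403 -> [225, 55, 85, 403]
  L2: h(225,55)=(225*31+55)%997=51 h(85,403)=(85*31+403)%997=47 -> [51, 47]
  L3: h(51,47)=(51*31+47)%997=631 -> [631]
  root = 631 == target 631  ** MATCH **
Candidate D: set leaf[4] = 78 -> leaves = [2, 39, 96, 70, 78, 7, 12, 31]
  L0: [2, 39, 96, 70, 78, 7, 12, 31]
  L1: h(2,39)=(2*31+39)%997=101 h(96,70)=(96*31+70)%997=55 h(78,7)=(78*31+7)%997=431 h(12,31)=(12*31+31)%997=403 -> [101, 55, 431, 403]
  L2: h(101,55)=(101*31+55)%997=195 h(431,403)=(431*31+403)%997=803 -> [195, 803]
  L3: h(195,803)=(195*31+803)%997=866 -> [866]
  root = 866 != target 631
Candidate C produces the target root.

Answer: C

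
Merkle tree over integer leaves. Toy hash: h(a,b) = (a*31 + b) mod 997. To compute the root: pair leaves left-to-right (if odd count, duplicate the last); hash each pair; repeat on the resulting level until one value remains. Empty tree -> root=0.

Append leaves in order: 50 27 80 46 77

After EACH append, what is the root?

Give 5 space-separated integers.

Answer: 50 580 600 566 682

Derivation:
After append 50 (leaves=[50]):
  L0: [50]
  root=50
After append 27 (leaves=[50, 27]):
  L0: [50, 27]
  L1: h(50,27)=(50*31+27)%997=580 -> [580]
  root=580
After append 80 (leaves=[50, 27, 80]):
  L0: [50, 27, 80]
  L1: h(50,27)=(50*31+27)%997=580 h(80,80)=(80*31+80)%997=566 -> [580, 566]
  L2: h(580,566)=(580*31+566)%997=600 -> [600]
  root=600
After append 46 (leaves=[50, 27, 80, 46]):
  L0: [50, 27, 80, 46]
  L1: h(50,27)=(50*31+27)%997=580 h(80,46)=(80*31+46)%997=532 -> [580, 532]
  L2: h(580,532)=(580*31+532)%997=566 -> [566]
  root=566
After append 77 (leaves=[50, 27, 80, 46, 77]):
  L0: [50, 27, 80, 46, 77]
  L1: h(50,27)=(50*31+27)%997=580 h(80,46)=(80*31+46)%997=532 h(77,77)=(77*31+77)%997=470 -> [580, 532, 470]
  L2: h(580,532)=(580*31+532)%997=566 h(470,470)=(470*31+470)%997=85 -> [566, 85]
  L3: h(566,85)=(566*31+85)%997=682 -> [682]
  root=682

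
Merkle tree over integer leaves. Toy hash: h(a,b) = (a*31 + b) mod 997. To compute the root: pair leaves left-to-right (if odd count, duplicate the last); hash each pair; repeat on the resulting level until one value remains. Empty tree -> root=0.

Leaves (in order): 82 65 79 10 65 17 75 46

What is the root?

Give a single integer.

L0: [82, 65, 79, 10, 65, 17, 75, 46]
L1: h(82,65)=(82*31+65)%997=613 h(79,10)=(79*31+10)%997=465 h(65,17)=(65*31+17)%997=38 h(75,46)=(75*31+46)%997=377 -> [613, 465, 38, 377]
L2: h(613,465)=(613*31+465)%997=525 h(38,377)=(38*31+377)%997=558 -> [525, 558]
L3: h(525,558)=(525*31+558)%997=881 -> [881]

Answer: 881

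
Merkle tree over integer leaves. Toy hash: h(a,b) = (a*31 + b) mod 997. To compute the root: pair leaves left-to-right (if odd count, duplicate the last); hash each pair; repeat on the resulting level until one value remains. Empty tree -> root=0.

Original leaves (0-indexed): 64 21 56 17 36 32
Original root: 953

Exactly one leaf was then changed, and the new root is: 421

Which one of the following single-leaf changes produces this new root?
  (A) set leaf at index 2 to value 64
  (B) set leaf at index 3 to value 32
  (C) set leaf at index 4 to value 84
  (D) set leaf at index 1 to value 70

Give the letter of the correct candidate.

Original leaves: [64, 21, 56, 17, 36, 32]
Target new root: 421
Try each candidate change and compute the resulting root:
Candidate A: set leaf[2] = 64 -> leaves = [64, 21, 64, 17, 36, 32]
  L0: [64, 21, 64, 17, 36, 32]
  L1: h(64,21)=(64*31+21)%997=11 h(64,17)=(64*31+17)%997=7 h(36,32)=(36*31+32)%997=151 -> [11, 7, 151]
  L2: h(11,7)=(11*31+7)%997=348 h(151,151)=(151*31+151)%997=844 -> [348, 844]
  L3: h(348,844)=(348*31+844)%997=665 -> [665]
  root = 665 != target 421
Candidate B: set leaf[3] = 32 -> leaves = [64, 21, 56, 32, 36, 32]
  L0: [64, 21, 56, 32, 36, 32]
  L1: h(64,21)=(64*31+21)%997=11 h(56,32)=(56*31+32)%997=771 h(36,32)=(36*31+32)%997=151 -> [11, 771, 151]
  L2: h(11,771)=(11*31+771)%997=115 h(151,151)=(151*31+151)%997=844 -> [115, 844]
  L3: h(115,844)=(115*31+844)%997=421 -> [421]
  root = 421 == target 421  ** MATCH **
Candidate C: set leaf[4] = 84 -> leaves = [64, 21, 56, 17, 84, 32]
  L0: [64, 21, 56, 17, 84, 32]
  L1: h(64,21)=(64*31+21)%997=11 h(56,17)=(56*31+17)%997=756 h(84,32)=(84*31+32)%997=642 -> [11, 756, 642]
  L2: h(11,756)=(11*31+756)%997=100 h(642,642)=(642*31+642)%997=604 -> [100, 604]
  L3: h(100,604)=(100*31+604)%997=713 -> [713]
  root = 713 != target 421
Candidate D: set leaf[1] = 70 -> leaves = [64, 70, 56, 17, 36, 32]
  L0: [64, 70, 56, 17, 36, 32]
  L1: h(64,70)=(64*31+70)%997=60 h(56,17)=(56*31+17)%997=756 h(36,32)=(36*31+32)%997=151 -> [60, 756, 151]
  L2: h(60,756)=(60*31+756)%997=622 h(151,151)=(151*31+151)%997=844 -> [622, 844]
  L3: h(622,844)=(622*31+844)%997=186 -> [186]
  root = 186 != target 421
Candidate B produces the target root.

Answer: B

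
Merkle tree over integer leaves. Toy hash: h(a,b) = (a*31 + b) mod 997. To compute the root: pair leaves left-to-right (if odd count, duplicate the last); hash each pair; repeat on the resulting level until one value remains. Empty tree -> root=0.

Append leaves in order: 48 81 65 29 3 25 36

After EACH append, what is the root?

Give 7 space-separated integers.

Answer: 48 572 869 833 979 686 723

Derivation:
After append 48 (leaves=[48]):
  L0: [48]
  root=48
After append 81 (leaves=[48, 81]):
  L0: [48, 81]
  L1: h(48,81)=(48*31+81)%997=572 -> [572]
  root=572
After append 65 (leaves=[48, 81, 65]):
  L0: [48, 81, 65]
  L1: h(48,81)=(48*31+81)%997=572 h(65,65)=(65*31+65)%997=86 -> [572, 86]
  L2: h(572,86)=(572*31+86)%997=869 -> [869]
  root=869
After append 29 (leaves=[48, 81, 65, 29]):
  L0: [48, 81, 65, 29]
  L1: h(48,81)=(48*31+81)%997=572 h(65,29)=(65*31+29)%997=50 -> [572, 50]
  L2: h(572,50)=(572*31+50)%997=833 -> [833]
  root=833
After append 3 (leaves=[48, 81, 65, 29, 3]):
  L0: [48, 81, 65, 29, 3]
  L1: h(48,81)=(48*31+81)%997=572 h(65,29)=(65*31+29)%997=50 h(3,3)=(3*31+3)%997=96 -> [572, 50, 96]
  L2: h(572,50)=(572*31+50)%997=833 h(96,96)=(96*31+96)%997=81 -> [833, 81]
  L3: h(833,81)=(833*31+81)%997=979 -> [979]
  root=979
After append 25 (leaves=[48, 81, 65, 29, 3, 25]):
  L0: [48, 81, 65, 29, 3, 25]
  L1: h(48,81)=(48*31+81)%997=572 h(65,29)=(65*31+29)%997=50 h(3,25)=(3*31+25)%997=118 -> [572, 50, 118]
  L2: h(572,50)=(572*31+50)%997=833 h(118,118)=(118*31+118)%997=785 -> [833, 785]
  L3: h(833,785)=(833*31+785)%997=686 -> [686]
  root=686
After append 36 (leaves=[48, 81, 65, 29, 3, 25, 36]):
  L0: [48, 81, 65, 29, 3, 25, 36]
  L1: h(48,81)=(48*31+81)%997=572 h(65,29)=(65*31+29)%997=50 h(3,25)=(3*31+25)%997=118 h(36,36)=(36*31+36)%997=155 -> [572, 50, 118, 155]
  L2: h(572,50)=(572*31+50)%997=833 h(118,155)=(118*31+155)%997=822 -> [833, 822]
  L3: h(833,822)=(833*31+822)%997=723 -> [723]
  root=723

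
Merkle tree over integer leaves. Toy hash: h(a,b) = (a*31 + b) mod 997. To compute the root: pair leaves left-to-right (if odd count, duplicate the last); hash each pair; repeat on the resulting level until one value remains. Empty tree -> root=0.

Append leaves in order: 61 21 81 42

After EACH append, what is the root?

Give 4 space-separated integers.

Answer: 61 915 50 11

Derivation:
After append 61 (leaves=[61]):
  L0: [61]
  root=61
After append 21 (leaves=[61, 21]):
  L0: [61, 21]
  L1: h(61,21)=(61*31+21)%997=915 -> [915]
  root=915
After append 81 (leaves=[61, 21, 81]):
  L0: [61, 21, 81]
  L1: h(61,21)=(61*31+21)%997=915 h(81,81)=(81*31+81)%997=598 -> [915, 598]
  L2: h(915,598)=(915*31+598)%997=50 -> [50]
  root=50
After append 42 (leaves=[61, 21, 81, 42]):
  L0: [61, 21, 81, 42]
  L1: h(61,21)=(61*31+21)%997=915 h(81,42)=(81*31+42)%997=559 -> [915, 559]
  L2: h(915,559)=(915*31+559)%997=11 -> [11]
  root=11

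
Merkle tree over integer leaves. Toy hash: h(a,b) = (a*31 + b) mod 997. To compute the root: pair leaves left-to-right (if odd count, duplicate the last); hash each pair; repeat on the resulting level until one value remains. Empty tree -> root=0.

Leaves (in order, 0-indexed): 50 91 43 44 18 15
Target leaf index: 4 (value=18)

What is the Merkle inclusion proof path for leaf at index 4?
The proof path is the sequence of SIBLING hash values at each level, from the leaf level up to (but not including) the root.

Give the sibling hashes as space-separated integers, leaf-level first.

Answer: 15 573 404

Derivation:
L0 (leaves): [50, 91, 43, 44, 18, 15], target index=4
L1: h(50,91)=(50*31+91)%997=644 [pair 0] h(43,44)=(43*31+44)%997=380 [pair 1] h(18,15)=(18*31+15)%997=573 [pair 2] -> [644, 380, 573]
  Sibling for proof at L0: 15
L2: h(644,380)=(644*31+380)%997=404 [pair 0] h(573,573)=(573*31+573)%997=390 [pair 1] -> [404, 390]
  Sibling for proof at L1: 573
L3: h(404,390)=(404*31+390)%997=950 [pair 0] -> [950]
  Sibling for proof at L2: 404
Root: 950
Proof path (sibling hashes from leaf to root): [15, 573, 404]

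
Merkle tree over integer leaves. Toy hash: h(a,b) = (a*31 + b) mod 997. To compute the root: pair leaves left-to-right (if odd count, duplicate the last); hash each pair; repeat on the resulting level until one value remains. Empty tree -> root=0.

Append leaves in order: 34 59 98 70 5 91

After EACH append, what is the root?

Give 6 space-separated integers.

After append 34 (leaves=[34]):
  L0: [34]
  root=34
After append 59 (leaves=[34, 59]):
  L0: [34, 59]
  L1: h(34,59)=(34*31+59)%997=116 -> [116]
  root=116
After append 98 (leaves=[34, 59, 98]):
  L0: [34, 59, 98]
  L1: h(34,59)=(34*31+59)%997=116 h(98,98)=(98*31+98)%997=145 -> [116, 145]
  L2: h(116,145)=(116*31+145)%997=750 -> [750]
  root=750
After append 70 (leaves=[34, 59, 98, 70]):
  L0: [34, 59, 98, 70]
  L1: h(34,59)=(34*31+59)%997=116 h(98,70)=(98*31+70)%997=117 -> [116, 117]
  L2: h(116,117)=(116*31+117)%997=722 -> [722]
  root=722
After append 5 (leaves=[34, 59, 98, 70, 5]):
  L0: [34, 59, 98, 70, 5]
  L1: h(34,59)=(34*31+59)%997=116 h(98,70)=(98*31+70)%997=117 h(5,5)=(5*31+5)%997=160 -> [116, 117, 160]
  L2: h(116,117)=(116*31+117)%997=722 h(160,160)=(160*31+160)%997=135 -> [722, 135]
  L3: h(722,135)=(722*31+135)%997=583 -> [583]
  root=583
After append 91 (leaves=[34, 59, 98, 70, 5, 91]):
  L0: [34, 59, 98, 70, 5, 91]
  L1: h(34,59)=(34*31+59)%997=116 h(98,70)=(98*31+70)%997=117 h(5,91)=(5*31+91)%997=246 -> [116, 117, 246]
  L2: h(116,117)=(116*31+117)%997=722 h(246,246)=(246*31+246)%997=893 -> [722, 893]
  L3: h(722,893)=(722*31+893)%997=344 -> [344]
  root=344

Answer: 34 116 750 722 583 344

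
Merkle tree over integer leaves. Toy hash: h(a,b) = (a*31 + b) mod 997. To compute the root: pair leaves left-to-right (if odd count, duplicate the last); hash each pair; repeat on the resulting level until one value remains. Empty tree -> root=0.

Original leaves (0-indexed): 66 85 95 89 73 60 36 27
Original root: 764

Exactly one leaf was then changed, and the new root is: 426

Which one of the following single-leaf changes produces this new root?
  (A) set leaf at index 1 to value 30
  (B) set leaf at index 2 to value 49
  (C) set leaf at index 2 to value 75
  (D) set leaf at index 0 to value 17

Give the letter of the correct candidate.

Answer: B

Derivation:
Original leaves: [66, 85, 95, 89, 73, 60, 36, 27]
Target new root: 426
Try each candidate change and compute the resulting root:
Candidate A: set leaf[1] = 30 -> leaves = [66, 30, 95, 89, 73, 60, 36, 27]
  L0: [66, 30, 95, 89, 73, 60, 36, 27]
  L1: h(66,30)=(66*31+30)%997=82 h(95,89)=(95*31+89)%997=43 h(73,60)=(73*31+60)%997=329 h(36,27)=(36*31+27)%997=146 -> [82, 43, 329, 146]
  L2: h(82,43)=(82*31+43)%997=591 h(329,146)=(329*31+146)%997=375 -> [591, 375]
  L3: h(591,375)=(591*31+375)%997=750 -> [750]
  root = 750 != target 426
Candidate B: set leaf[2] = 49 -> leaves = [66, 85, 49, 89, 73, 60, 36, 27]
  L0: [66, 85, 49, 89, 73, 60, 36, 27]
  L1: h(66,85)=(66*31+85)%997=137 h(49,89)=(49*31+89)%997=611 h(73,60)=(73*31+60)%997=329 h(36,27)=(36*31+27)%997=146 -> [137, 611, 329, 146]
  L2: h(137,611)=(137*31+611)%997=870 h(329,146)=(329*31+146)%997=375 -> [870, 375]
  L3: h(870,375)=(870*31+375)%997=426 -> [426]
  root = 426 == target 426  ** MATCH **
Candidate C: set leaf[2] = 75 -> leaves = [66, 85, 75, 89, 73, 60, 36, 27]
  L0: [66, 85, 75, 89, 73, 60, 36, 27]
  L1: h(66,85)=(66*31+85)%997=137 h(75,89)=(75*31+89)%997=420 h(73,60)=(73*31+60)%997=329 h(36,27)=(36*31+27)%997=146 -> [137, 420, 329, 146]
  L2: h(137,420)=(137*31+420)%997=679 h(329,146)=(329*31+146)%997=375 -> [679, 375]
  L3: h(679,375)=(679*31+375)%997=487 -> [487]
  root = 487 != target 426
Candidate D: set leaf[0] = 17 -> leaves = [17, 85, 95, 89, 73, 60, 36, 27]
  L0: [17, 85, 95, 89, 73, 60, 36, 27]
  L1: h(17,85)=(17*31+85)%997=612 h(95,89)=(95*31+89)%997=43 h(73,60)=(73*31+60)%997=329 h(36,27)=(36*31+27)%997=146 -> [612, 43, 329, 146]
  L2: h(612,43)=(612*31+43)%997=72 h(329,146)=(329*31+146)%997=375 -> [72, 375]
  L3: h(72,375)=(72*31+375)%997=613 -> [613]
  root = 613 != target 426
Candidate B produces the target root.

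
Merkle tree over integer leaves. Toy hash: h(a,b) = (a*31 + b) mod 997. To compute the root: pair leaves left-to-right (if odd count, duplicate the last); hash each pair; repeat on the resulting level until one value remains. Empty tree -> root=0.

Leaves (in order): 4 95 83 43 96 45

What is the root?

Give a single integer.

Answer: 394

Derivation:
L0: [4, 95, 83, 43, 96, 45]
L1: h(4,95)=(4*31+95)%997=219 h(83,43)=(83*31+43)%997=622 h(96,45)=(96*31+45)%997=30 -> [219, 622, 30]
L2: h(219,622)=(219*31+622)%997=432 h(30,30)=(30*31+30)%997=960 -> [432, 960]
L3: h(432,960)=(432*31+960)%997=394 -> [394]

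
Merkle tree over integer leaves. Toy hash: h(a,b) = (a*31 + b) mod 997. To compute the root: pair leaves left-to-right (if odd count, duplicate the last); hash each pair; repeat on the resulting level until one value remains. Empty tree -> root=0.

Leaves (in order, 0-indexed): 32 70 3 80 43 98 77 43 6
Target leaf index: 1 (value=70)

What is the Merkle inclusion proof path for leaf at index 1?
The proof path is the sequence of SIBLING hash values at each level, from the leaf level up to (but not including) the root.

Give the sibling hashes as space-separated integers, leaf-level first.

Answer: 32 173 929 199

Derivation:
L0 (leaves): [32, 70, 3, 80, 43, 98, 77, 43, 6], target index=1
L1: h(32,70)=(32*31+70)%997=65 [pair 0] h(3,80)=(3*31+80)%997=173 [pair 1] h(43,98)=(43*31+98)%997=434 [pair 2] h(77,43)=(77*31+43)%997=436 [pair 3] h(6,6)=(6*31+6)%997=192 [pair 4] -> [65, 173, 434, 436, 192]
  Sibling for proof at L0: 32
L2: h(65,173)=(65*31+173)%997=194 [pair 0] h(434,436)=(434*31+436)%997=929 [pair 1] h(192,192)=(192*31+192)%997=162 [pair 2] -> [194, 929, 162]
  Sibling for proof at L1: 173
L3: h(194,929)=(194*31+929)%997=961 [pair 0] h(162,162)=(162*31+162)%997=199 [pair 1] -> [961, 199]
  Sibling for proof at L2: 929
L4: h(961,199)=(961*31+199)%997=80 [pair 0] -> [80]
  Sibling for proof at L3: 199
Root: 80
Proof path (sibling hashes from leaf to root): [32, 173, 929, 199]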